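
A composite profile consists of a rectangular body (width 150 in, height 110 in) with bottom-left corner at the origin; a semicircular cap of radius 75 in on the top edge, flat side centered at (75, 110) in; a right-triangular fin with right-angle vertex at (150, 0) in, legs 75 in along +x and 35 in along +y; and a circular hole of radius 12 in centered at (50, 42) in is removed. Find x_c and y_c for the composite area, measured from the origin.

rectangular body: A = 150 × 110 = 16500.00, centroid at (75.00, 55.00).
semicircular top: A = ½π·75² = 8835.73, centroid at (75.00, 141.83).
triangular fin: A = ½·75·35 = 1312.50, centroid at (175.00, 11.67).
hole: A = −π·12² = -452.39, centroid at (50.00, 42.00).
ΣA = 26195.84 in²
ΣAx_c = (16500.00)(75.00) + (8835.73)(75.00) + (1312.50)(175.00) + (-452.39)(50.00) = 2107247.73 in³
ΣAy_c = (16500.00)(55.00) + (8835.73)(141.83) + (1312.50)(11.67) + (-452.39)(42.00) = 2156992.37 in³
x_c = 2107247.73 / 26195.84 = 80.44 in
y_c = 2156992.37 / 26195.84 = 82.34 in

x_c = 80.44 in, y_c = 82.34 in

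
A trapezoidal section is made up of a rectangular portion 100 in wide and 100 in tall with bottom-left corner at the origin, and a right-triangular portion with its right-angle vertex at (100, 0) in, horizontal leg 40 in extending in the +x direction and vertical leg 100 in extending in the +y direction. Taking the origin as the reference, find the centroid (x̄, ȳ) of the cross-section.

x̄ = 60.56 in, ȳ = 47.22 in

rectangular portion: A = 100 × 100 = 10000.00, centroid at (50.00, 50.00).
triangular portion: A = ½·40·100 = 2000.00, centroid at (113.33, 33.33).
ΣA = 12000.00 in²
ΣAx̄ = (10000.00)(50.00) + (2000.00)(113.33) = 726666.67 in³
ΣAȳ = (10000.00)(50.00) + (2000.00)(33.33) = 566666.67 in³
x̄ = 726666.67 / 12000.00 = 60.56 in
ȳ = 566666.67 / 12000.00 = 47.22 in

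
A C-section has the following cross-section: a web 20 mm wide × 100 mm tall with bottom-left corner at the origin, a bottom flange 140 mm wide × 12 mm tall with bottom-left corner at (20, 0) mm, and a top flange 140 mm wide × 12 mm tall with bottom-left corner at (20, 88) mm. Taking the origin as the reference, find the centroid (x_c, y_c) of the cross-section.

x_c = 60.15 mm, y_c = 50.00 mm

Part | A | x̄ᵢ | ȳᵢ | A·x̄ᵢ | A·ȳᵢ
web | 2000.00 | 10.00 | 50.00 | 20000.00 | 100000.00
bottom flange | 1680.00 | 90.00 | 6.00 | 151200.00 | 10080.00
top flange | 1680.00 | 90.00 | 94.00 | 151200.00 | 157920.00
Σ | 5360.00 |  |  | 322400.00 | 268000.00
x_c = 322400.00 / 5360.00 = 60.15 mm
y_c = 268000.00 / 5360.00 = 50.00 mm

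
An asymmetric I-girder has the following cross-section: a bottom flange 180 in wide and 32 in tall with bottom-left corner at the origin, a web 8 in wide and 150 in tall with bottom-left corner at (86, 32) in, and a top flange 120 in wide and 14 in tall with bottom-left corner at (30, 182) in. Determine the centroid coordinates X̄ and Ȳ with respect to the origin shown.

Part | A | x̄ᵢ | ȳᵢ | A·x̄ᵢ | A·ȳᵢ
bottom flange | 5760.00 | 90.00 | 16.00 | 518400.00 | 92160.00
web | 1200.00 | 90.00 | 107.00 | 108000.00 | 128400.00
top flange | 1680.00 | 90.00 | 189.00 | 151200.00 | 317520.00
Σ | 8640.00 |  |  | 777600.00 | 538080.00
X̄ = 777600.00 / 8640.00 = 90.00 in
Ȳ = 538080.00 / 8640.00 = 62.28 in

X̄ = 90.00 in, Ȳ = 62.28 in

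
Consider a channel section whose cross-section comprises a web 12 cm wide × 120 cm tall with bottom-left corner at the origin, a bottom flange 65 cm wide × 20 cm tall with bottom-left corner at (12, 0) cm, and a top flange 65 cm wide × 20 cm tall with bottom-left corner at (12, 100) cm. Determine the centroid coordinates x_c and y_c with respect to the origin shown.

x_c = 30.78 cm, y_c = 60.00 cm

web: A = 12 × 120 = 1440.00, centroid at (6.00, 60.00).
bottom flange: A = 65 × 20 = 1300.00, centroid at (44.50, 10.00).
top flange: A = 65 × 20 = 1300.00, centroid at (44.50, 110.00).
ΣA = 4040.00 cm²
ΣAx_c = (1440.00)(6.00) + (1300.00)(44.50) + (1300.00)(44.50) = 124340.00 cm³
ΣAy_c = (1440.00)(60.00) + (1300.00)(10.00) + (1300.00)(110.00) = 242400.00 cm³
x_c = 124340.00 / 4040.00 = 30.78 cm
y_c = 242400.00 / 4040.00 = 60.00 cm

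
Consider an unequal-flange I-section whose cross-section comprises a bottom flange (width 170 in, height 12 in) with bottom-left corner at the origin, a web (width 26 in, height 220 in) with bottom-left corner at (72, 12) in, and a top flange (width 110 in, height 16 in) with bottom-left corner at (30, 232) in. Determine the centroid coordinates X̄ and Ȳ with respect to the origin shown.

X̄ = 85.00 in, Ȳ = 118.96 in

bottom flange: A = 170 × 12 = 2040.00, centroid at (85.00, 6.00).
web: A = 26 × 220 = 5720.00, centroid at (85.00, 122.00).
top flange: A = 110 × 16 = 1760.00, centroid at (85.00, 240.00).
ΣA = 9520.00 in²
ΣAX̄ = (2040.00)(85.00) + (5720.00)(85.00) + (1760.00)(85.00) = 809200.00 in³
ΣAȲ = (2040.00)(6.00) + (5720.00)(122.00) + (1760.00)(240.00) = 1132480.00 in³
X̄ = 809200.00 / 9520.00 = 85.00 in
Ȳ = 1132480.00 / 9520.00 = 118.96 in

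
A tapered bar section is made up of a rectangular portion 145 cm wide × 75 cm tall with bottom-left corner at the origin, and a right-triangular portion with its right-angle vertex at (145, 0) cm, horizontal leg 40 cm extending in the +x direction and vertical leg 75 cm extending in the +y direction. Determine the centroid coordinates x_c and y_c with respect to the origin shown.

Part | A | x̄ᵢ | ȳᵢ | A·x̄ᵢ | A·ȳᵢ
rectangular portion | 10875.00 | 72.50 | 37.50 | 788437.50 | 407812.50
triangular portion | 1500.00 | 158.33 | 25.00 | 237500.00 | 37500.00
Σ | 12375.00 |  |  | 1025937.50 | 445312.50
x_c = 1025937.50 / 12375.00 = 82.90 cm
y_c = 445312.50 / 12375.00 = 35.98 cm

x_c = 82.90 cm, y_c = 35.98 cm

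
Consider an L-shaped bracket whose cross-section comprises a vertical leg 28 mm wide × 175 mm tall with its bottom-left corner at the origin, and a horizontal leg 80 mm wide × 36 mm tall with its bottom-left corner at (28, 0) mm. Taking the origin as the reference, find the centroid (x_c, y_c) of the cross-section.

x_c = 33.99 mm, y_c = 61.77 mm

Part | A | x̄ᵢ | ȳᵢ | A·x̄ᵢ | A·ȳᵢ
vertical leg | 4900.00 | 14.00 | 87.50 | 68600.00 | 428750.00
horizontal leg | 2880.00 | 68.00 | 18.00 | 195840.00 | 51840.00
Σ | 7780.00 |  |  | 264440.00 | 480590.00
x_c = 264440.00 / 7780.00 = 33.99 mm
y_c = 480590.00 / 7780.00 = 61.77 mm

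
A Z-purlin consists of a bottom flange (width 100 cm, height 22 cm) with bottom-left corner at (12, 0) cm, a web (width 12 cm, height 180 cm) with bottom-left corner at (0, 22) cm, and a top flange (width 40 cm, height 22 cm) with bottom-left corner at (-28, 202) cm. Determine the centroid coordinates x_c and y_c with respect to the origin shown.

x_c = 27.16 cm, y_c = 86.56 cm

bottom flange: A = 100 × 22 = 2200.00, centroid at (62.00, 11.00).
web: A = 12 × 180 = 2160.00, centroid at (6.00, 112.00).
top flange: A = 40 × 22 = 880.00, centroid at (-8.00, 213.00).
ΣA = 5240.00 cm², ΣAx_c = 142320.00 cm³, ΣAy_c = 453560.00 cm³.
x_c = 142320.00/5240.00 = 27.16 cm; y_c = 453560.00/5240.00 = 86.56 cm.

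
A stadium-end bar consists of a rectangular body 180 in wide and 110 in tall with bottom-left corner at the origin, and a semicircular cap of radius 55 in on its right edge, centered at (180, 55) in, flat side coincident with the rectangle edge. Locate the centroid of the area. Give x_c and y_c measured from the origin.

rectangular body: A = 180 × 110 = 19800.00, centroid at (90.00, 55.00).
semicircular end: A = ½π·55² = 4751.66, centroid at (203.34, 55.00).
ΣA = 24551.66 in²
ΣAx_c = (19800.00)(90.00) + (4751.66)(203.34) = 2748215.27 in³
ΣAy_c = (19800.00)(55.00) + (4751.66)(55.00) = 1350341.24 in³
x_c = 2748215.27 / 24551.66 = 111.94 in
y_c = 1350341.24 / 24551.66 = 55.00 in

x_c = 111.94 in, y_c = 55.00 in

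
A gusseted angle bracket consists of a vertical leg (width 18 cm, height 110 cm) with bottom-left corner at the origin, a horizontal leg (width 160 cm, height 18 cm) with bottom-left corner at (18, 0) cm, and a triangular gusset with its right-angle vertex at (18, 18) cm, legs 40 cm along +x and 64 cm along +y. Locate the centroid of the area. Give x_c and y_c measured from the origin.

vertical leg: A = 18 × 110 = 1980.00, centroid at (9.00, 55.00).
horizontal leg: A = 160 × 18 = 2880.00, centroid at (98.00, 9.00).
gusset: A = ½·40·64 = 1280.00, centroid at (31.33, 39.33).
ΣA = 6140.00 cm²
ΣAx_c = (1980.00)(9.00) + (2880.00)(98.00) + (1280.00)(31.33) = 340166.67 cm³
ΣAy_c = (1980.00)(55.00) + (2880.00)(9.00) + (1280.00)(39.33) = 185166.67 cm³
x_c = 340166.67 / 6140.00 = 55.40 cm
y_c = 185166.67 / 6140.00 = 30.16 cm

x_c = 55.40 cm, y_c = 30.16 cm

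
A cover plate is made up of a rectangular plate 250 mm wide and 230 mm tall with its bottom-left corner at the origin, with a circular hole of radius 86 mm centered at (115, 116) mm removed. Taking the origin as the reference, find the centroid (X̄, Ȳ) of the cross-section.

X̄ = 131.78 mm, Ȳ = 114.32 mm

plate: A = 250 × 230 = 57500.00, centroid at (125.00, 115.00).
hole: A = −π·86² = -23235.22, centroid at (115.00, 116.00).
ΣA = 34264.78 mm²
ΣAX̄ = (57500.00)(125.00) + (-23235.22)(115.00) = 4515449.78 mm³
ΣAȲ = (57500.00)(115.00) + (-23235.22)(116.00) = 3917214.57 mm³
X̄ = 4515449.78 / 34264.78 = 131.78 mm
Ȳ = 3917214.57 / 34264.78 = 114.32 mm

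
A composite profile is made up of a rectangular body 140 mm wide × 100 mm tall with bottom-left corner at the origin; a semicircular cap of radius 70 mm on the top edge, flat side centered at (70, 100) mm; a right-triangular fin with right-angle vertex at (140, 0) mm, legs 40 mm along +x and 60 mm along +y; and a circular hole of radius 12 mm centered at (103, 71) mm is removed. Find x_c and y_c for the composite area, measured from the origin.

x_c = 73.79 mm, y_c = 75.31 mm

rectangular body: A = 140 × 100 = 14000.00, centroid at (70.00, 50.00).
semicircular top: A = ½π·70² = 7696.90, centroid at (70.00, 129.71).
triangular fin: A = ½·40·60 = 1200.00, centroid at (153.33, 20.00).
hole: A = −π·12² = -452.39, centroid at (103.00, 71.00).
ΣA = 22444.51 mm²
ΣAx_c = (14000.00)(70.00) + (7696.90)(70.00) + (1200.00)(153.33) + (-452.39)(103.00) = 1656187.04 mm³
ΣAy_c = (14000.00)(50.00) + (7696.90)(129.71) + (1200.00)(20.00) + (-452.39)(71.00) = 1690237.22 mm³
x_c = 1656187.04 / 22444.51 = 73.79 mm
y_c = 1690237.22 / 22444.51 = 75.31 mm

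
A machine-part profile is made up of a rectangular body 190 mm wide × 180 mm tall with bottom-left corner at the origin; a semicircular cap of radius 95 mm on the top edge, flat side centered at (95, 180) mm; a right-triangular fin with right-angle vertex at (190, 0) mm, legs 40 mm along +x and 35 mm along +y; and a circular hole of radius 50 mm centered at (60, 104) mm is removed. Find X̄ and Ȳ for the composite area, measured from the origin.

X̄ = 103.51 mm, Ȳ = 130.82 mm

rectangular body: A = 190 × 180 = 34200.00, centroid at (95.00, 90.00).
semicircular top: A = ½π·95² = 14176.44, centroid at (95.00, 220.32).
triangular fin: A = ½·40·35 = 700.00, centroid at (203.33, 11.67).
hole: A = −π·50² = -7853.98, centroid at (60.00, 104.00).
ΣA = 41222.46 mm²
ΣAX̄ = (34200.00)(95.00) + (14176.44)(95.00) + (700.00)(203.33) + (-7853.98)(60.00) = 4266855.94 mm³
ΣAȲ = (34200.00)(90.00) + (14176.44)(220.32) + (700.00)(11.67) + (-7853.98)(104.00) = 5392694.54 mm³
X̄ = 4266855.94 / 41222.46 = 103.51 mm
Ȳ = 5392694.54 / 41222.46 = 130.82 mm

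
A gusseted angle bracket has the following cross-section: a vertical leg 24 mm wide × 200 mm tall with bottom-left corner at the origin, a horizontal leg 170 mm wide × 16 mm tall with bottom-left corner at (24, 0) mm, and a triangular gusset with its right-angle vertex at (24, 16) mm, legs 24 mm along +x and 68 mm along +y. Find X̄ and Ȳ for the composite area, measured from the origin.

X̄ = 45.61 mm, Ȳ = 63.98 mm

vertical leg: A = 24 × 200 = 4800.00, centroid at (12.00, 100.00).
horizontal leg: A = 170 × 16 = 2720.00, centroid at (109.00, 8.00).
gusset: A = ½·24·68 = 816.00, centroid at (32.00, 38.67).
ΣA = 8336.00 mm²
ΣAX̄ = (4800.00)(12.00) + (2720.00)(109.00) + (816.00)(32.00) = 380192.00 mm³
ΣAȲ = (4800.00)(100.00) + (2720.00)(8.00) + (816.00)(38.67) = 533312.00 mm³
X̄ = 380192.00 / 8336.00 = 45.61 mm
Ȳ = 533312.00 / 8336.00 = 63.98 mm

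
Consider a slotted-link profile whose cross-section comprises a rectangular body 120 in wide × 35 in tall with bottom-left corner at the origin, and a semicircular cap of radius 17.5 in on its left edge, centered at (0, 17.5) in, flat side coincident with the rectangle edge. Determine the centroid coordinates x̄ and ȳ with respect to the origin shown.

x̄ = 53.07 in, ȳ = 17.50 in

Part | A | x̄ᵢ | ȳᵢ | A·x̄ᵢ | A·ȳᵢ
rectangular body | 4200.00 | 60.00 | 17.50 | 252000.00 | 73500.00
semicircular end | 481.06 | -7.43 | 17.50 | -3572.92 | 8418.49
Σ | 4681.06 |  |  | 248427.08 | 81918.49
x̄ = 248427.08 / 4681.06 = 53.07 in
ȳ = 81918.49 / 4681.06 = 17.50 in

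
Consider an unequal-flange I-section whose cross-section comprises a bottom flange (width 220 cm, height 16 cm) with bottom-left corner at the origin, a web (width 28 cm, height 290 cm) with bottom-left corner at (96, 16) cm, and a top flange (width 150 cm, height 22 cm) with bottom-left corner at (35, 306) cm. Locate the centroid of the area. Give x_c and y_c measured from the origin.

Part | A | x̄ᵢ | ȳᵢ | A·x̄ᵢ | A·ȳᵢ
bottom flange | 3520.00 | 110.00 | 8.00 | 387200.00 | 28160.00
web | 8120.00 | 110.00 | 161.00 | 893200.00 | 1307320.00
top flange | 3300.00 | 110.00 | 317.00 | 363000.00 | 1046100.00
Σ | 14940.00 |  |  | 1643400.00 | 2381580.00
x_c = 1643400.00 / 14940.00 = 110.00 cm
y_c = 2381580.00 / 14940.00 = 159.41 cm

x_c = 110.00 cm, y_c = 159.41 cm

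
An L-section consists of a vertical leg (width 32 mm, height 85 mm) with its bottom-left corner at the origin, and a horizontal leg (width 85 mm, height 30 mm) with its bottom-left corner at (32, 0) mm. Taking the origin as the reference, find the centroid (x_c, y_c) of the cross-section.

vertical leg: A = 32 × 85 = 2720.00, centroid at (16.00, 42.50).
horizontal leg: A = 85 × 30 = 2550.00, centroid at (74.50, 15.00).
ΣA = 5270.00 mm²
ΣAx_c = (2720.00)(16.00) + (2550.00)(74.50) = 233495.00 mm³
ΣAy_c = (2720.00)(42.50) + (2550.00)(15.00) = 153850.00 mm³
x_c = 233495.00 / 5270.00 = 44.31 mm
y_c = 153850.00 / 5270.00 = 29.19 mm

x_c = 44.31 mm, y_c = 29.19 mm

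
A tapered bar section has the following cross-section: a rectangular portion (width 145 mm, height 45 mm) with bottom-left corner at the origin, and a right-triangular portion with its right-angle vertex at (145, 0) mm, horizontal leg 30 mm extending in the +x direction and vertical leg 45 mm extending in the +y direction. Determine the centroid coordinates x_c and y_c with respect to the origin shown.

Part | A | x̄ᵢ | ȳᵢ | A·x̄ᵢ | A·ȳᵢ
rectangular portion | 6525.00 | 72.50 | 22.50 | 473062.50 | 146812.50
triangular portion | 675.00 | 155.00 | 15.00 | 104625.00 | 10125.00
Σ | 7200.00 |  |  | 577687.50 | 156937.50
x_c = 577687.50 / 7200.00 = 80.23 mm
y_c = 156937.50 / 7200.00 = 21.80 mm

x_c = 80.23 mm, y_c = 21.80 mm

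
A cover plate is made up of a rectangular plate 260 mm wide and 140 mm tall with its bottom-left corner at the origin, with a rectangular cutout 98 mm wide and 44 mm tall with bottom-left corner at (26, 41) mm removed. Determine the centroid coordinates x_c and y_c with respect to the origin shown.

x_c = 137.39 mm, y_c = 70.94 mm

plate: A = 260 × 140 = 36400.00, centroid at (130.00, 70.00).
hole: A = −(98 × 44) = -4312.00, centroid at (75.00, 63.00).
ΣA = 32088.00 mm²
ΣAx_c = (36400.00)(130.00) + (-4312.00)(75.00) = 4408600.00 mm³
ΣAy_c = (36400.00)(70.00) + (-4312.00)(63.00) = 2276344.00 mm³
x_c = 4408600.00 / 32088.00 = 137.39 mm
y_c = 2276344.00 / 32088.00 = 70.94 mm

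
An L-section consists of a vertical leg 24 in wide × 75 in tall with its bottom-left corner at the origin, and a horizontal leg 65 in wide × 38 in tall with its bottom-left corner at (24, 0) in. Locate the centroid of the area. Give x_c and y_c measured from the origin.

x_c = 37.74 in, y_c = 26.80 in

vertical leg: A = 24 × 75 = 1800.00, centroid at (12.00, 37.50).
horizontal leg: A = 65 × 38 = 2470.00, centroid at (56.50, 19.00).
ΣA = 4270.00 in²
ΣAx_c = (1800.00)(12.00) + (2470.00)(56.50) = 161155.00 in³
ΣAy_c = (1800.00)(37.50) + (2470.00)(19.00) = 114430.00 in³
x_c = 161155.00 / 4270.00 = 37.74 in
y_c = 114430.00 / 4270.00 = 26.80 in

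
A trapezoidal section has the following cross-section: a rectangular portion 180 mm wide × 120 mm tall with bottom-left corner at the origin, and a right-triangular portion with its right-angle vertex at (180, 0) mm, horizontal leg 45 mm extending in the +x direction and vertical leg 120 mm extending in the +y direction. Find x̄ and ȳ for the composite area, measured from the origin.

Part | A | x̄ᵢ | ȳᵢ | A·x̄ᵢ | A·ȳᵢ
rectangular portion | 21600.00 | 90.00 | 60.00 | 1944000.00 | 1296000.00
triangular portion | 2700.00 | 195.00 | 40.00 | 526500.00 | 108000.00
Σ | 24300.00 |  |  | 2470500.00 | 1404000.00
x̄ = 2470500.00 / 24300.00 = 101.67 mm
ȳ = 1404000.00 / 24300.00 = 57.78 mm

x̄ = 101.67 mm, ȳ = 57.78 mm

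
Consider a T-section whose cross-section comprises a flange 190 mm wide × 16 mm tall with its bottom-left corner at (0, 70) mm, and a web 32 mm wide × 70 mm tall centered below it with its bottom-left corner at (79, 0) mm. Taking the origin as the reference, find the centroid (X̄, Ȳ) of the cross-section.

X̄ = 95.00 mm, Ȳ = 59.76 mm

web: A = 32 × 70 = 2240.00, centroid at (95.00, 35.00).
flange: A = 190 × 16 = 3040.00, centroid at (95.00, 78.00).
ΣA = 5280.00 mm², ΣAX̄ = 501600.00 mm³, ΣAȲ = 315520.00 mm³.
X̄ = 501600.00/5280.00 = 95.00 mm; Ȳ = 315520.00/5280.00 = 59.76 mm.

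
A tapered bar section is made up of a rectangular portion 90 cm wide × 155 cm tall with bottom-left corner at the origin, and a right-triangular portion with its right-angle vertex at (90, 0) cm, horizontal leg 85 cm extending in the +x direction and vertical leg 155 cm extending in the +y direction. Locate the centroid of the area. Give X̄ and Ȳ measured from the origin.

X̄ = 68.52 cm, Ȳ = 69.21 cm

Part | A | x̄ᵢ | ȳᵢ | A·x̄ᵢ | A·ȳᵢ
rectangular portion | 13950.00 | 45.00 | 77.50 | 627750.00 | 1081125.00
triangular portion | 6587.50 | 118.33 | 51.67 | 779520.83 | 340354.17
Σ | 20537.50 |  |  | 1407270.83 | 1421479.17
X̄ = 1407270.83 / 20537.50 = 68.52 cm
Ȳ = 1421479.17 / 20537.50 = 69.21 cm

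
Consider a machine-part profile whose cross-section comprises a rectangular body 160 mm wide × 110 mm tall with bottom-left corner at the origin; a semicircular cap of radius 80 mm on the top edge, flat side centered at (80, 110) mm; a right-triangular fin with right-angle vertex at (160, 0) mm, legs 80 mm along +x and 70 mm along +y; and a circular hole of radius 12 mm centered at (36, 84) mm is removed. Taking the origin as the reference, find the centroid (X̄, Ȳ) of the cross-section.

X̄ = 90.62 mm, Ȳ = 81.41 mm

Part | A | x̄ᵢ | ȳᵢ | A·x̄ᵢ | A·ȳᵢ
rectangular body | 17600.00 | 80.00 | 55.00 | 1408000.00 | 968000.00
semicircular top | 10053.10 | 80.00 | 143.95 | 804247.72 | 1447173.95
triangular fin | 2800.00 | 186.67 | 23.33 | 522666.67 | 65333.33
hole | -452.39 | 36.00 | 84.00 | -16286.02 | -38000.70
Σ | 30000.71 |  |  | 2718628.37 | 2442506.58
X̄ = 2718628.37 / 30000.71 = 90.62 mm
Ȳ = 2442506.58 / 30000.71 = 81.41 mm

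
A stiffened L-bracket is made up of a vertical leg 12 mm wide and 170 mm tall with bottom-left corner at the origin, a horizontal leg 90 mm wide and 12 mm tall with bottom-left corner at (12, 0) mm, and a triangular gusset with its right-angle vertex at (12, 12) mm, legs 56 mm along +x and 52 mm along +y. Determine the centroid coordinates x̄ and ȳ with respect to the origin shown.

Part | A | x̄ᵢ | ȳᵢ | A·x̄ᵢ | A·ȳᵢ
vertical leg | 2040.00 | 6.00 | 85.00 | 12240.00 | 173400.00
horizontal leg | 1080.00 | 57.00 | 6.00 | 61560.00 | 6480.00
gusset | 1456.00 | 30.67 | 29.33 | 44650.67 | 42709.33
Σ | 4576.00 |  |  | 118450.67 | 222589.33
x̄ = 118450.67 / 4576.00 = 25.89 mm
ȳ = 222589.33 / 4576.00 = 48.64 mm

x̄ = 25.89 mm, ȳ = 48.64 mm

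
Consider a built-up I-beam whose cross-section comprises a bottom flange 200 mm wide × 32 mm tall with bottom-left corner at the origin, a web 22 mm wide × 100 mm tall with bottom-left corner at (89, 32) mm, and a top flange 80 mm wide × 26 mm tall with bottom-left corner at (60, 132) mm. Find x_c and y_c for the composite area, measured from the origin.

Part | A | x̄ᵢ | ȳᵢ | A·x̄ᵢ | A·ȳᵢ
bottom flange | 6400.00 | 100.00 | 16.00 | 640000.00 | 102400.00
web | 2200.00 | 100.00 | 82.00 | 220000.00 | 180400.00
top flange | 2080.00 | 100.00 | 145.00 | 208000.00 | 301600.00
Σ | 10680.00 |  |  | 1068000.00 | 584400.00
x_c = 1068000.00 / 10680.00 = 100.00 mm
y_c = 584400.00 / 10680.00 = 54.72 mm

x_c = 100.00 mm, y_c = 54.72 mm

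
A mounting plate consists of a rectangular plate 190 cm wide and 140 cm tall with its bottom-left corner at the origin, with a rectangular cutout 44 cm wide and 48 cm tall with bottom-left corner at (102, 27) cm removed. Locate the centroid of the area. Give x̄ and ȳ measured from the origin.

x̄ = 92.50 cm, ȳ = 71.64 cm

plate: A = 190 × 140 = 26600.00, centroid at (95.00, 70.00).
hole: A = −(44 × 48) = -2112.00, centroid at (124.00, 51.00).
ΣA = 24488.00 cm²
ΣAx̄ = (26600.00)(95.00) + (-2112.00)(124.00) = 2265112.00 cm³
ΣAȳ = (26600.00)(70.00) + (-2112.00)(51.00) = 1754288.00 cm³
x̄ = 2265112.00 / 24488.00 = 92.50 cm
ȳ = 1754288.00 / 24488.00 = 71.64 cm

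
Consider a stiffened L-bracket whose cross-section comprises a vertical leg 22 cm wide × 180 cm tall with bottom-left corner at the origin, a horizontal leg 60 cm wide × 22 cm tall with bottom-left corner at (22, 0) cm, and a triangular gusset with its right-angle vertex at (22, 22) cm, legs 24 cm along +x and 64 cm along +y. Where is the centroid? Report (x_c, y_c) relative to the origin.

x_c = 22.36 cm, y_c = 66.83 cm

vertical leg: A = 22 × 180 = 3960.00, centroid at (11.00, 90.00).
horizontal leg: A = 60 × 22 = 1320.00, centroid at (52.00, 11.00).
gusset: A = ½·24·64 = 768.00, centroid at (30.00, 43.33).
ΣA = 6048.00 cm², ΣAx_c = 135240.00 cm³, ΣAy_c = 404200.00 cm³.
x_c = 135240.00/6048.00 = 22.36 cm; y_c = 404200.00/6048.00 = 66.83 cm.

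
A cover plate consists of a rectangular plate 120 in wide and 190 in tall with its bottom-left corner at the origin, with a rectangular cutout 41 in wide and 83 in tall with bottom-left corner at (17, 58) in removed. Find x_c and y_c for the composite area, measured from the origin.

Part | A | x̄ᵢ | ȳᵢ | A·x̄ᵢ | A·ȳᵢ
plate | 22800.00 | 60.00 | 95.00 | 1368000.00 | 2166000.00
hole | -3403.00 | 37.50 | 99.50 | -127612.50 | -338598.50
Σ | 19397.00 |  |  | 1240387.50 | 1827401.50
x_c = 1240387.50 / 19397.00 = 63.95 in
y_c = 1827401.50 / 19397.00 = 94.21 in

x_c = 63.95 in, y_c = 94.21 in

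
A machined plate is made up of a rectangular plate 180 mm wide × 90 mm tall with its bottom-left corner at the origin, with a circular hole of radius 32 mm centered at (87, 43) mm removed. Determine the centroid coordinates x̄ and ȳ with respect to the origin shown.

plate: A = 180 × 90 = 16200.00, centroid at (90.00, 45.00).
hole: A = −π·32² = -3216.99, centroid at (87.00, 43.00).
ΣA = 12983.01 mm²
ΣAx̄ = (16200.00)(90.00) + (-3216.99)(87.00) = 1178121.79 mm³
ΣAȳ = (16200.00)(45.00) + (-3216.99)(43.00) = 590669.39 mm³
x̄ = 1178121.79 / 12983.01 = 90.74 mm
ȳ = 590669.39 / 12983.01 = 45.50 mm

x̄ = 90.74 mm, ȳ = 45.50 mm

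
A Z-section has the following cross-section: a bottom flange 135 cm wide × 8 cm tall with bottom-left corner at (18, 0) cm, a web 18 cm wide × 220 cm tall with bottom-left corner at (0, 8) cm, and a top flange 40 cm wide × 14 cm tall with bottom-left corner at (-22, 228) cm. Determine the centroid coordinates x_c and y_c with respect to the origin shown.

bottom flange: A = 135 × 8 = 1080.00, centroid at (85.50, 4.00).
web: A = 18 × 220 = 3960.00, centroid at (9.00, 118.00).
top flange: A = 40 × 14 = 560.00, centroid at (-2.00, 235.00).
ΣA = 5600.00 cm²
ΣAx_c = (1080.00)(85.50) + (3960.00)(9.00) + (560.00)(-2.00) = 126860.00 cm³
ΣAy_c = (1080.00)(4.00) + (3960.00)(118.00) + (560.00)(235.00) = 603200.00 cm³
x_c = 126860.00 / 5600.00 = 22.65 cm
y_c = 603200.00 / 5600.00 = 107.71 cm

x_c = 22.65 cm, y_c = 107.71 cm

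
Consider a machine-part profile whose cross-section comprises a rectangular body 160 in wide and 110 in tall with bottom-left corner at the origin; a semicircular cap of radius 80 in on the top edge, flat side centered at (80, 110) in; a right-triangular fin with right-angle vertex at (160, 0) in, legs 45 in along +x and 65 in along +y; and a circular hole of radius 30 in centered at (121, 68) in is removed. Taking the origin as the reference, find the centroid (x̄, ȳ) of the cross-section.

Part | A | x̄ᵢ | ȳᵢ | A·x̄ᵢ | A·ȳᵢ
rectangular body | 17600.00 | 80.00 | 55.00 | 1408000.00 | 968000.00
semicircular top | 10053.10 | 80.00 | 143.95 | 804247.72 | 1447173.95
triangular fin | 1462.50 | 175.00 | 21.67 | 255937.50 | 31687.50
hole | -2827.43 | 121.00 | 68.00 | -342119.44 | -192265.47
Σ | 26288.16 |  |  | 2126065.78 | 2254595.98
x̄ = 2126065.78 / 26288.16 = 80.88 in
ȳ = 2254595.98 / 26288.16 = 85.76 in

x̄ = 80.88 in, ȳ = 85.76 in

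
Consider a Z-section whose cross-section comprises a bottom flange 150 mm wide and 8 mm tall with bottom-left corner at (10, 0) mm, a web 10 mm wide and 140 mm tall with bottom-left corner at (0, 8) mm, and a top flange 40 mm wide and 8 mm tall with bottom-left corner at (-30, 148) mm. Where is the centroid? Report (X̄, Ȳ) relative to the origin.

X̄ = 36.23 mm, Ȳ = 55.70 mm

Part | A | x̄ᵢ | ȳᵢ | A·x̄ᵢ | A·ȳᵢ
bottom flange | 1200.00 | 85.00 | 4.00 | 102000.00 | 4800.00
web | 1400.00 | 5.00 | 78.00 | 7000.00 | 109200.00
top flange | 320.00 | -10.00 | 152.00 | -3200.00 | 48640.00
Σ | 2920.00 |  |  | 105800.00 | 162640.00
X̄ = 105800.00 / 2920.00 = 36.23 mm
Ȳ = 162640.00 / 2920.00 = 55.70 mm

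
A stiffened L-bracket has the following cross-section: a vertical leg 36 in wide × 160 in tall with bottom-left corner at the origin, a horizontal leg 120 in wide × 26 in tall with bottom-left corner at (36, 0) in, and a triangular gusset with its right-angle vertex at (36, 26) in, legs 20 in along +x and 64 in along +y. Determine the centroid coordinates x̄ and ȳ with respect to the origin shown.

x̄ = 45.22 in, ȳ = 55.85 in

vertical leg: A = 36 × 160 = 5760.00, centroid at (18.00, 80.00).
horizontal leg: A = 120 × 26 = 3120.00, centroid at (96.00, 13.00).
gusset: A = ½·20·64 = 640.00, centroid at (42.67, 47.33).
ΣA = 9520.00 in², ΣAx̄ = 430506.67 in³, ΣAȳ = 531653.33 in³.
x̄ = 430506.67/9520.00 = 45.22 in; ȳ = 531653.33/9520.00 = 55.85 in.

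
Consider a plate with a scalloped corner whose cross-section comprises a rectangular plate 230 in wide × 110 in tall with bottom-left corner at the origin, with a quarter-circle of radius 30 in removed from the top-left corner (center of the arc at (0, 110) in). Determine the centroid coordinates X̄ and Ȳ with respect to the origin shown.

plate: A = 230 × 110 = 25300.00, centroid at (115.00, 55.00).
removed quarter-circle: A = −¼π·30² = -706.86, centroid at (12.73, 97.27).
ΣA = 24593.14 in², ΣAX̄ = 2900500.00 in³, ΣAȲ = 1322745.58 in³.
X̄ = 2900500.00/24593.14 = 117.94 in; Ȳ = 1322745.58/24593.14 = 53.79 in.

X̄ = 117.94 in, Ȳ = 53.79 in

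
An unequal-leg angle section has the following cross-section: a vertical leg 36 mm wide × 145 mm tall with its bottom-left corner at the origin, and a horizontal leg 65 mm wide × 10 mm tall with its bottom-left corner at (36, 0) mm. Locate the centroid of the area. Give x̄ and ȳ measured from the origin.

Part | A | x̄ᵢ | ȳᵢ | A·x̄ᵢ | A·ȳᵢ
vertical leg | 5220.00 | 18.00 | 72.50 | 93960.00 | 378450.00
horizontal leg | 650.00 | 68.50 | 5.00 | 44525.00 | 3250.00
Σ | 5870.00 |  |  | 138485.00 | 381700.00
x̄ = 138485.00 / 5870.00 = 23.59 mm
ȳ = 381700.00 / 5870.00 = 65.03 mm

x̄ = 23.59 mm, ȳ = 65.03 mm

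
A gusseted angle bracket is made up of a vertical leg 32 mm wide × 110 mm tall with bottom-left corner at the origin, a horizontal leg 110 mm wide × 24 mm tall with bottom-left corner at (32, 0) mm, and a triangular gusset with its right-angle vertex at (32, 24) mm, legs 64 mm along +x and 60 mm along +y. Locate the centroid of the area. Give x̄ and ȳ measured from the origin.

Part | A | x̄ᵢ | ȳᵢ | A·x̄ᵢ | A·ȳᵢ
vertical leg | 3520.00 | 16.00 | 55.00 | 56320.00 | 193600.00
horizontal leg | 2640.00 | 87.00 | 12.00 | 229680.00 | 31680.00
gusset | 1920.00 | 53.33 | 44.00 | 102400.00 | 84480.00
Σ | 8080.00 |  |  | 388400.00 | 309760.00
x̄ = 388400.00 / 8080.00 = 48.07 mm
ȳ = 309760.00 / 8080.00 = 38.34 mm

x̄ = 48.07 mm, ȳ = 38.34 mm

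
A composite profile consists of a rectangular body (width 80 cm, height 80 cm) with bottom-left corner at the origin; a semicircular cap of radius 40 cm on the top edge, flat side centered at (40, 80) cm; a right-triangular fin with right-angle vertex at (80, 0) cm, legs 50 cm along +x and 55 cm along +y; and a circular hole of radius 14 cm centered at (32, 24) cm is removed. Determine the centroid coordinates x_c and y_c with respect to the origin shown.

rectangular body: A = 80 × 80 = 6400.00, centroid at (40.00, 40.00).
semicircular top: A = ½π·40² = 2513.27, centroid at (40.00, 96.98).
triangular fin: A = ½·50·55 = 1375.00, centroid at (96.67, 18.33).
hole: A = −π·14² = -615.75, centroid at (32.00, 24.00).
ΣA = 9672.52 cm², ΣAx_c = 469743.56 cm³, ΣAy_c = 510158.88 cm³.
x_c = 469743.56/9672.52 = 48.56 cm; y_c = 510158.88/9672.52 = 52.74 cm.

x_c = 48.56 cm, y_c = 52.74 cm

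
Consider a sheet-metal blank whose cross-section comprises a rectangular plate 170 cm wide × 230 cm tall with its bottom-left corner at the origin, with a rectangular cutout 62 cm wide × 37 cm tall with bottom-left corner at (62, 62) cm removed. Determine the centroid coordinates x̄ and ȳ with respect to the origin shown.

plate: A = 170 × 230 = 39100.00, centroid at (85.00, 115.00).
hole: A = −(62 × 37) = -2294.00, centroid at (93.00, 80.50).
ΣA = 36806.00 cm²
ΣAx̄ = (39100.00)(85.00) + (-2294.00)(93.00) = 3110158.00 cm³
ΣAȳ = (39100.00)(115.00) + (-2294.00)(80.50) = 4311833.00 cm³
x̄ = 3110158.00 / 36806.00 = 84.50 cm
ȳ = 4311833.00 / 36806.00 = 117.15 cm

x̄ = 84.50 cm, ȳ = 117.15 cm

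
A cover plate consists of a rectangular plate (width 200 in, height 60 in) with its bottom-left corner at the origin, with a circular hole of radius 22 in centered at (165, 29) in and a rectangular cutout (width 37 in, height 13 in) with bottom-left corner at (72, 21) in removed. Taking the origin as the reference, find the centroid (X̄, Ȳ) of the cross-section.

Part | A | x̄ᵢ | ȳᵢ | A·x̄ᵢ | A·ȳᵢ
plate | 12000.00 | 100.00 | 30.00 | 1200000.00 | 360000.00
hole 1 | -1520.53 | 165.00 | 29.00 | -250887.59 | -44095.39
hole 2 | -481.00 | 90.50 | 27.50 | -43530.50 | -13227.50
Σ | 9998.47 |  |  | 905581.91 | 302677.11
X̄ = 905581.91 / 9998.47 = 90.57 in
Ȳ = 302677.11 / 9998.47 = 30.27 in

X̄ = 90.57 in, Ȳ = 30.27 in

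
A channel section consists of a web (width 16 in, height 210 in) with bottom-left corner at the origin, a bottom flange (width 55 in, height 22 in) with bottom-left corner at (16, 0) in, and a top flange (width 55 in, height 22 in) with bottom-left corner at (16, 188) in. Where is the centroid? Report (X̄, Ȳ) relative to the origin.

X̄ = 22.86 in, Ȳ = 105.00 in

web: A = 16 × 210 = 3360.00, centroid at (8.00, 105.00).
bottom flange: A = 55 × 22 = 1210.00, centroid at (43.50, 11.00).
top flange: A = 55 × 22 = 1210.00, centroid at (43.50, 199.00).
ΣA = 5780.00 in², ΣAX̄ = 132150.00 in³, ΣAȲ = 606900.00 in³.
X̄ = 132150.00/5780.00 = 22.86 in; Ȳ = 606900.00/5780.00 = 105.00 in.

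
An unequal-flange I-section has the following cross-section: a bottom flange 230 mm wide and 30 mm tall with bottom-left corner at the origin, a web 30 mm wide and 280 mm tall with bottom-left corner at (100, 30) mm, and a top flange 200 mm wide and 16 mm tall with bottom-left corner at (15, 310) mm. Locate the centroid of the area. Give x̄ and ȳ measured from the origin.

x̄ = 115.00 mm, ȳ = 137.79 mm

Part | A | x̄ᵢ | ȳᵢ | A·x̄ᵢ | A·ȳᵢ
bottom flange | 6900.00 | 115.00 | 15.00 | 793500.00 | 103500.00
web | 8400.00 | 115.00 | 170.00 | 966000.00 | 1428000.00
top flange | 3200.00 | 115.00 | 318.00 | 368000.00 | 1017600.00
Σ | 18500.00 |  |  | 2127500.00 | 2549100.00
x̄ = 2127500.00 / 18500.00 = 115.00 mm
ȳ = 2549100.00 / 18500.00 = 137.79 mm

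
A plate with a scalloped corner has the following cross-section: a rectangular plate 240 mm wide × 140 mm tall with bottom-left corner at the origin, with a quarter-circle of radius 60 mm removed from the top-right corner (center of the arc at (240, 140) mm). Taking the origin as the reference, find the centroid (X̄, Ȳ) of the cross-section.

plate: A = 240 × 140 = 33600.00, centroid at (120.00, 70.00).
removed quarter-circle: A = −¼π·60² = -2827.43, centroid at (214.54, 114.54).
ΣA = 30772.57 mm²
ΣAX̄ = (33600.00)(120.00) + (-2827.43)(214.54) = 3425415.99 mm³
ΣAȲ = (33600.00)(70.00) + (-2827.43)(114.54) = 2028159.33 mm³
X̄ = 3425415.99 / 30772.57 = 111.31 mm
Ȳ = 2028159.33 / 30772.57 = 65.91 mm

X̄ = 111.31 mm, Ȳ = 65.91 mm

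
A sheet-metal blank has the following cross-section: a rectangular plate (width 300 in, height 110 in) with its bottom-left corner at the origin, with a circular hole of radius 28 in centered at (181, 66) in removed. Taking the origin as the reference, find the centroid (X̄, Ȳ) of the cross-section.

X̄ = 147.50 in, Ȳ = 54.11 in

plate: A = 300 × 110 = 33000.00, centroid at (150.00, 55.00).
hole: A = −π·28² = -2463.01, centroid at (181.00, 66.00).
ΣA = 30536.99 in², ΣAX̄ = 4504195.44 in³, ΣAȲ = 1652441.43 in³.
X̄ = 4504195.44/30536.99 = 147.50 in; Ȳ = 1652441.43/30536.99 = 54.11 in.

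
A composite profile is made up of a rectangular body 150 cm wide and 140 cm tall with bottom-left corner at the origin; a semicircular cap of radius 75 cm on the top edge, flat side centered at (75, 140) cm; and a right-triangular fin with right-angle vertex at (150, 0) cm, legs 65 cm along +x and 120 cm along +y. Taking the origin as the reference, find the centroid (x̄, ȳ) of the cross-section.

rectangular body: A = 150 × 140 = 21000.00, centroid at (75.00, 70.00).
semicircular top: A = ½π·75² = 8835.73, centroid at (75.00, 171.83).
triangular fin: A = ½·65·120 = 3900.00, centroid at (171.67, 40.00).
ΣA = 33735.73 cm²
ΣAx̄ = (21000.00)(75.00) + (8835.73)(75.00) + (3900.00)(171.67) = 2907179.70 cm³
ΣAȳ = (21000.00)(70.00) + (8835.73)(171.83) + (3900.00)(40.00) = 3144252.11 cm³
x̄ = 2907179.70 / 33735.73 = 86.18 cm
ȳ = 3144252.11 / 33735.73 = 93.20 cm

x̄ = 86.18 cm, ȳ = 93.20 cm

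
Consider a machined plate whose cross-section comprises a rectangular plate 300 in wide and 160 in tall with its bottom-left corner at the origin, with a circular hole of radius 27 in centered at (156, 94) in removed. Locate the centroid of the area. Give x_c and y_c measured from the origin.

x_c = 149.70 in, y_c = 79.30 in

plate: A = 300 × 160 = 48000.00, centroid at (150.00, 80.00).
hole: A = −π·27² = -2290.22, centroid at (156.00, 94.00).
ΣA = 45709.78 in², ΣAx_c = 6842725.52 in³, ΣAy_c = 3624719.22 in³.
x_c = 6842725.52/45709.78 = 149.70 in; y_c = 3624719.22/45709.78 = 79.30 in.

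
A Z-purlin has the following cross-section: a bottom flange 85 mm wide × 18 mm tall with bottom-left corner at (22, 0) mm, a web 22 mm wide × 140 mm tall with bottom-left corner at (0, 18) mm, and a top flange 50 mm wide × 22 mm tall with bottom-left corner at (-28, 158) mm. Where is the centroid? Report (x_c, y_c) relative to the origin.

x_c = 22.64 mm, y_c = 82.44 mm

bottom flange: A = 85 × 18 = 1530.00, centroid at (64.50, 9.00).
web: A = 22 × 140 = 3080.00, centroid at (11.00, 88.00).
top flange: A = 50 × 22 = 1100.00, centroid at (-3.00, 169.00).
ΣA = 5710.00 mm²
ΣAx_c = (1530.00)(64.50) + (3080.00)(11.00) + (1100.00)(-3.00) = 129265.00 mm³
ΣAy_c = (1530.00)(9.00) + (3080.00)(88.00) + (1100.00)(169.00) = 470710.00 mm³
x_c = 129265.00 / 5710.00 = 22.64 mm
y_c = 470710.00 / 5710.00 = 82.44 mm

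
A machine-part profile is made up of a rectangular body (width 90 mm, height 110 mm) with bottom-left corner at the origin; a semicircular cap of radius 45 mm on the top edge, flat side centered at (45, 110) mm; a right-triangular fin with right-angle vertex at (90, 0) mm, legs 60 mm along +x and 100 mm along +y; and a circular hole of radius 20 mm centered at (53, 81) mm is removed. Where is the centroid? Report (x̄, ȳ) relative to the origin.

Part | A | x̄ᵢ | ȳᵢ | A·x̄ᵢ | A·ȳᵢ
rectangular body | 9900.00 | 45.00 | 55.00 | 445500.00 | 544500.00
semicircular top | 3180.86 | 45.00 | 129.10 | 143138.82 | 410644.88
triangular fin | 3000.00 | 110.00 | 33.33 | 330000.00 | 100000.00
hole | -1256.64 | 53.00 | 81.00 | -66601.76 | -101787.60
Σ | 14824.23 |  |  | 852037.05 | 953357.28
x̄ = 852037.05 / 14824.23 = 57.48 mm
ȳ = 953357.28 / 14824.23 = 64.31 mm

x̄ = 57.48 mm, ȳ = 64.31 mm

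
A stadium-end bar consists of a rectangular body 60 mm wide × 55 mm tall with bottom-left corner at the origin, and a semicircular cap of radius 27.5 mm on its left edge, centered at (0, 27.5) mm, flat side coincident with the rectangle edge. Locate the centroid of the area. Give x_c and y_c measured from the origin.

rectangular body: A = 60 × 55 = 3300.00, centroid at (30.00, 27.50).
semicircular end: A = ½π·27.5² = 1187.91, centroid at (-11.67, 27.50).
ΣA = 4487.91 mm², ΣAx_c = 85135.42 mm³, ΣAy_c = 123417.65 mm³.
x_c = 85135.42/4487.91 = 18.97 mm; y_c = 123417.65/4487.91 = 27.50 mm.

x_c = 18.97 mm, y_c = 27.50 mm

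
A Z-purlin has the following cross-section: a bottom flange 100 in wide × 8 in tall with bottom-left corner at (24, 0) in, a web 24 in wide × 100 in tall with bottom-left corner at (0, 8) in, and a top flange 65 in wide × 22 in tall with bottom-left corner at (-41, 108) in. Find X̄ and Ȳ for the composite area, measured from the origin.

Part | A | x̄ᵢ | ȳᵢ | A·x̄ᵢ | A·ȳᵢ
bottom flange | 800.00 | 74.00 | 4.00 | 59200.00 | 3200.00
web | 2400.00 | 12.00 | 58.00 | 28800.00 | 139200.00
top flange | 1430.00 | -8.50 | 119.00 | -12155.00 | 170170.00
Σ | 4630.00 |  |  | 75845.00 | 312570.00
X̄ = 75845.00 / 4630.00 = 16.38 in
Ȳ = 312570.00 / 4630.00 = 67.51 in

X̄ = 16.38 in, Ȳ = 67.51 in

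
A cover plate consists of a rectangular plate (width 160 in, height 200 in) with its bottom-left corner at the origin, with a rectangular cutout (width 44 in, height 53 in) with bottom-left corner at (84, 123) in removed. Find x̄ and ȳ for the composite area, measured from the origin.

plate: A = 160 × 200 = 32000.00, centroid at (80.00, 100.00).
hole: A = −(44 × 53) = -2332.00, centroid at (106.00, 149.50).
ΣA = 29668.00 in², ΣAx̄ = 2312808.00 in³, ΣAȳ = 2851366.00 in³.
x̄ = 2312808.00/29668.00 = 77.96 in; ȳ = 2851366.00/29668.00 = 96.11 in.

x̄ = 77.96 in, ȳ = 96.11 in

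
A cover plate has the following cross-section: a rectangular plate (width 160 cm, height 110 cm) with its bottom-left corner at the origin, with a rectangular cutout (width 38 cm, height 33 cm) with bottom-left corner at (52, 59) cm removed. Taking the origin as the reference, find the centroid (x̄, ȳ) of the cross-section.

x̄ = 80.69 cm, ȳ = 53.43 cm

plate: A = 160 × 110 = 17600.00, centroid at (80.00, 55.00).
hole: A = −(38 × 33) = -1254.00, centroid at (71.00, 75.50).
ΣA = 16346.00 cm², ΣAx̄ = 1318966.00 cm³, ΣAȳ = 873323.00 cm³.
x̄ = 1318966.00/16346.00 = 80.69 cm; ȳ = 873323.00/16346.00 = 53.43 cm.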